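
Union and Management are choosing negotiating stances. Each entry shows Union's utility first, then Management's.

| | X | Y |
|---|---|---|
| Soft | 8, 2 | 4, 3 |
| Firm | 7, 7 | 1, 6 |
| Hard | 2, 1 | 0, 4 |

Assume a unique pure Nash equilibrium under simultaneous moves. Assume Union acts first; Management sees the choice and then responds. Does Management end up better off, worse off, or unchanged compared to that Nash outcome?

Solve by backward induction (Union leads).
- Soft: BR = Y, leader payoff 4.
- Firm: BR = X, leader payoff 7.
- Hard: BR = Y, leader payoff 0.
Among 4, 7, 0, the best is 7 at Firm. Subgame-perfect outcome: (Firm, X) with payoffs (7, 7).
Now find the simultaneous Nash equilibrium.
Union's best replies: X→Soft; Y→Soft.
Management's best replies: Soft→Y; Firm→X; Hard→Y.
Only (Soft, Y) has each player best-responding; Nash payoffs (4, 3).
Management earns 7 sequentially versus 3 at the Nash outcome: better off.

better off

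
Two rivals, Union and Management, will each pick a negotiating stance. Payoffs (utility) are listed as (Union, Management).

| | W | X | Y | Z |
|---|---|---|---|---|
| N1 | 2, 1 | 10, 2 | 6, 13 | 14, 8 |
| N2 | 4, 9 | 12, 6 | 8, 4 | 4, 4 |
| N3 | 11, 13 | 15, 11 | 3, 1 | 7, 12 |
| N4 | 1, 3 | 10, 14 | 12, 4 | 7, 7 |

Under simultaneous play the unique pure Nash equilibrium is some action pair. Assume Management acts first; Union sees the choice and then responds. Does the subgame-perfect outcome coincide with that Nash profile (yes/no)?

Union best-responds to each possible Management move:
- W: Union compares 2, 4, 11, 1 and picks N3; Management would get 13.
- X: Union compares 10, 12, 15, 10 and picks N3; Management would get 11.
- Y: Union compares 6, 8, 3, 12 and picks N4; Management would get 4.
- Z: Union compares 14, 4, 7, 7 and picks N1; Management would get 8.
Maximizing over 13, 11, 4, 8, Management chooses W. Subgame-perfect outcome: (N3, W) with payoffs (11, 13).
Now find the simultaneous Nash equilibrium.
Union's best replies: W→N3; X→N3; Y→N4; Z→N1.
Management's best replies: N1→Y; N2→W; N3→W; N4→X.
Only (N3, W) has each player best-responding; Nash payoffs (11, 13).
Sequential outcome (N3, W) coincides with the Nash profile (N3, W).

yes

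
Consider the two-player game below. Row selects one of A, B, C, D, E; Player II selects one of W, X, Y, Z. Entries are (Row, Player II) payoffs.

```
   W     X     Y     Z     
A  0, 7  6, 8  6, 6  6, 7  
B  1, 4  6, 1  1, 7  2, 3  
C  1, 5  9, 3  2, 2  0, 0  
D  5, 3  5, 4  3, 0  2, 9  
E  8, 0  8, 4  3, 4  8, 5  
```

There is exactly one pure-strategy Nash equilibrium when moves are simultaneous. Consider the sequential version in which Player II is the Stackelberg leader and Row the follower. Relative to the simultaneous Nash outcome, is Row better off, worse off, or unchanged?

Backward induction with Player II moving first.
- W: BR = E, leader payoff 0.
- X: BR = C, leader payoff 3.
- Y: BR = A, leader payoff 6.
- Z: BR = E, leader payoff 5.
Among 0, 3, 6, 5, the best is 6 at Y. Subgame-perfect outcome: (A, Y) with payoffs (6, 6).
Now find the simultaneous Nash equilibrium.
Row's best replies: W→E; X→C; Y→A; Z→E.
Player II's best replies: A→X; B→Y; C→W; D→Z; E→Z.
Only (E, Z) has each player best-responding; Nash payoffs (8, 5).
Row earns 6 sequentially versus 8 at the Nash outcome: worse off.

worse off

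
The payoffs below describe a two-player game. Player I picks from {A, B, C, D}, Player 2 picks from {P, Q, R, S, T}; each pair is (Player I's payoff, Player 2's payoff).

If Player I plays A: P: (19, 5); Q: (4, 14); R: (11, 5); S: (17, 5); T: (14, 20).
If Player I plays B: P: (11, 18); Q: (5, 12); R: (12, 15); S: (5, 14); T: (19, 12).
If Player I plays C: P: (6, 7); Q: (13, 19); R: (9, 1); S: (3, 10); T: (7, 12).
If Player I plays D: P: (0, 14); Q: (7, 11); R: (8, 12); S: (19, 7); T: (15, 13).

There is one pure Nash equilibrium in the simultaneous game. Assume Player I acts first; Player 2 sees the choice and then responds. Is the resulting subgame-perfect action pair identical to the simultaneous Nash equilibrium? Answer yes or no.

Backward induction with Player I moving first.
- A → Player 2 plays T (best of 5, 14, 5, 5, 20); Player I gets 14.
- B → Player 2 plays P (best of 18, 12, 15, 14, 12); Player I gets 11.
- C → Player 2 plays Q (best of 7, 19, 1, 10, 12); Player I gets 13.
- D → Player 2 plays P (best of 14, 11, 12, 7, 13); Player I gets 0.
Maximizing over 14, 11, 13, 0, Player I chooses A. Subgame-perfect outcome: (A, T) with payoffs (14, 20).
Now find the simultaneous Nash equilibrium.
Player I's best replies: P→A; Q→C; R→B; S→D; T→B.
Player 2's best replies: A→T; B→P; C→Q; D→P.
Only (C, Q) has each player best-responding; Nash payoffs (13, 19).
Sequential outcome (A, T) differs from the Nash profile (C, Q).

no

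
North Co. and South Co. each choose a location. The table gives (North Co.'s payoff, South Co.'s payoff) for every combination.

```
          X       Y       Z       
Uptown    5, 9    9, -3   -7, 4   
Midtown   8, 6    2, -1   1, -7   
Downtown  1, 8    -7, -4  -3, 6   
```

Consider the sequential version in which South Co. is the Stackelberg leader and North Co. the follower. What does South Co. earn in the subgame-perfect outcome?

6

Work backward from North Co.'s decision.
- X: BR = Midtown, leader payoff 6.
- Y: BR = Uptown, leader payoff -3.
- Z: BR = Midtown, leader payoff -7.
South Co.'s induced payoffs are 6, -3, -7, so South Co. commits to X. Subgame-perfect outcome: (Midtown, X) with payoffs (8, 6).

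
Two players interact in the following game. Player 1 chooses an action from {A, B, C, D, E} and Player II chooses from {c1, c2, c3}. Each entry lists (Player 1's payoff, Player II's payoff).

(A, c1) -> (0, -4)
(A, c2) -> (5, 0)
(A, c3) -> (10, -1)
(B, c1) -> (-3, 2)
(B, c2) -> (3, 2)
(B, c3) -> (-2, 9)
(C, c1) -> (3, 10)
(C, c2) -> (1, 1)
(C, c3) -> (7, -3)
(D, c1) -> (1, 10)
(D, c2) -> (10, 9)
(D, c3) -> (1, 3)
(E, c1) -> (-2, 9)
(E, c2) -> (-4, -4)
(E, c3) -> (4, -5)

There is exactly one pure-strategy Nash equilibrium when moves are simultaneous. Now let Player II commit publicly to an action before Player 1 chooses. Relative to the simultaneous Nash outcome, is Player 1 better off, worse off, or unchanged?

unchanged

Work backward from Player 1's decision.
- c1: Player 1 compares 0, -3, 3, 1, -2 and picks C; Player II would get 10.
- c2: Player 1 compares 5, 3, 1, 10, -4 and picks D; Player II would get 9.
- c3: Player 1 compares 10, -2, 7, 1, 4 and picks A; Player II would get -1.
Maximizing over 10, 9, -1, Player II chooses c1. Subgame-perfect outcome: (C, c1) with payoffs (3, 10).
Under simultaneous play:
Player 1's best replies: c1→C; c2→D; c3→A.
Player II's best replies: A→c2; B→c3; C→c1; D→c1; E→c1.
Only (C, c1) has each player best-responding; Nash payoffs (3, 10).
Player 1 earns 3 sequentially versus 3 at the Nash outcome: unchanged.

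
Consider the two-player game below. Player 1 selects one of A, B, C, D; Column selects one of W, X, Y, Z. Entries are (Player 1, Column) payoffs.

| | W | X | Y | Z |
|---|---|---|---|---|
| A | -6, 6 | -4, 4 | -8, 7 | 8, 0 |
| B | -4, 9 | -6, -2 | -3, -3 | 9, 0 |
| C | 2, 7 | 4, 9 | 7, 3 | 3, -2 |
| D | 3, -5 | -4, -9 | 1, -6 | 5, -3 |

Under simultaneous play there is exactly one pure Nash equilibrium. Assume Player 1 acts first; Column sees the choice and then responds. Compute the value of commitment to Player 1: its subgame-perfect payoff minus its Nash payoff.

1

Solve by backward induction (Player 1 leads).
- A: BR = Y, leader payoff -8.
- B: BR = W, leader payoff -4.
- C: BR = X, leader payoff 4.
- D: BR = Z, leader payoff 5.
Player 1's induced payoffs are -8, -4, 4, 5, so Player 1 commits to D. Subgame-perfect outcome: (D, Z) with payoffs (5, -3).
For the simultaneous game, intersect best replies.
Player 1's best replies: W→D; X→C; Y→C; Z→B.
Column's best replies: A→Y; B→W; C→X; D→Z.
Only (C, X) has each player best-responding; Nash payoffs (4, 9).
Player 1's commitment gain: 5 − 4 = 1.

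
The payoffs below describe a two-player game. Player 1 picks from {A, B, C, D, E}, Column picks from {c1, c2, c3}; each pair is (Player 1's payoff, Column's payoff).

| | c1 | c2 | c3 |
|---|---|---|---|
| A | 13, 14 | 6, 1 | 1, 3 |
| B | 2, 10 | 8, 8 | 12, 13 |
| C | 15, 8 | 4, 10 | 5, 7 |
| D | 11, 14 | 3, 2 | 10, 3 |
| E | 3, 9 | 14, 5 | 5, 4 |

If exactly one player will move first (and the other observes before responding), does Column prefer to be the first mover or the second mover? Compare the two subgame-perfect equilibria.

If Player 1 leads: Column's best replies are A→c1, B→c3, C→c2, D→c1, E→c1; Player 1's induced payoffs 13, 12, 4, 11, 3; outcome (A, c1), payoffs (13, 14).
If Column leads: Player 1's best replies are c1→C, c2→E, c3→B; Column's induced payoffs 8, 5, 13; outcome (B, c3), payoffs (12, 13).
Column gets 13 moving first and 14 moving second, so Column prefers to move second.

second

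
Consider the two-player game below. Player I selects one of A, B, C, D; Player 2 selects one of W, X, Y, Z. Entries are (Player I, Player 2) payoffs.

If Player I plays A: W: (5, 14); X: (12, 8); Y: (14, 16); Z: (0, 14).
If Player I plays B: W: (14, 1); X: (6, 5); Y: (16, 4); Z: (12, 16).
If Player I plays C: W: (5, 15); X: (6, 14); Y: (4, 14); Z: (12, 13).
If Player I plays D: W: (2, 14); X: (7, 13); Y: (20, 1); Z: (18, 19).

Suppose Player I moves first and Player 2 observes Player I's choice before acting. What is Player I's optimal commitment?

D

Player 2 best-responds to each possible Player I move:
- A: BR = Y, leader payoff 14.
- B: BR = Z, leader payoff 12.
- C: BR = W, leader payoff 5.
- D: BR = Z, leader payoff 18.
Player I's induced payoffs are 14, 12, 5, 18, so Player I commits to D. Subgame-perfect outcome: (D, Z) with payoffs (18, 19).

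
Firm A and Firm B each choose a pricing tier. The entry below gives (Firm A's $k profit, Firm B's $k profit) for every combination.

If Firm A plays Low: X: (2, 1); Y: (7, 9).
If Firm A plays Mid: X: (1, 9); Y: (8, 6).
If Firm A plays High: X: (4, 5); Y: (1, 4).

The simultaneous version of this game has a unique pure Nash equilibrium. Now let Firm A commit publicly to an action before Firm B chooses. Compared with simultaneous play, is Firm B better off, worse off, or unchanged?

Firm B best-responds to each possible Firm A move:
- Low: Firm B compares 1, 9 and picks Y; Firm A would get 7.
- Mid: Firm B compares 9, 6 and picks X; Firm A would get 1.
- High: Firm B compares 5, 4 and picks X; Firm A would get 4.
Among 7, 1, 4, the best is 7 at Low. Subgame-perfect outcome: (Low, Y) with payoffs (7, 9).
Under simultaneous play:
Firm A's best replies: X→High; Y→Mid.
Firm B's best replies: Low→Y; Mid→X; High→X.
Only (High, X) has each player best-responding; Nash payoffs (4, 5).
Firm B earns 9 sequentially versus 5 at the Nash outcome: better off.

better off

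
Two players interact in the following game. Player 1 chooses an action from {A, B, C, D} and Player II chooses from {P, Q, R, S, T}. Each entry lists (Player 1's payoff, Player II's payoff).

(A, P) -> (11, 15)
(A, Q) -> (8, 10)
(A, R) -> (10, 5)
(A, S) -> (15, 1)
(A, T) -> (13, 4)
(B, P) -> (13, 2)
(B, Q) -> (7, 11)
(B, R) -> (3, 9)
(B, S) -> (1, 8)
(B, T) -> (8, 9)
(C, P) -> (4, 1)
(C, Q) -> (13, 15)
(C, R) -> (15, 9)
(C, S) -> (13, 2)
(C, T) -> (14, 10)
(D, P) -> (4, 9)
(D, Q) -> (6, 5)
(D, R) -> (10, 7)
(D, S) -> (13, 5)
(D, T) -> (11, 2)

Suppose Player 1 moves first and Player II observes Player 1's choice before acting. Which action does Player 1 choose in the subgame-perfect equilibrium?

Work backward from Player II's decision.
- A: Player II compares 15, 10, 5, 1, 4 and picks P; Player 1 would get 11.
- B: Player II compares 2, 11, 9, 8, 9 and picks Q; Player 1 would get 7.
- C: Player II compares 1, 15, 9, 2, 10 and picks Q; Player 1 would get 13.
- D: Player II compares 9, 5, 7, 5, 2 and picks P; Player 1 would get 4.
Player 1's induced payoffs are 11, 7, 13, 4, so Player 1 commits to C. Subgame-perfect outcome: (C, Q) with payoffs (13, 15).

C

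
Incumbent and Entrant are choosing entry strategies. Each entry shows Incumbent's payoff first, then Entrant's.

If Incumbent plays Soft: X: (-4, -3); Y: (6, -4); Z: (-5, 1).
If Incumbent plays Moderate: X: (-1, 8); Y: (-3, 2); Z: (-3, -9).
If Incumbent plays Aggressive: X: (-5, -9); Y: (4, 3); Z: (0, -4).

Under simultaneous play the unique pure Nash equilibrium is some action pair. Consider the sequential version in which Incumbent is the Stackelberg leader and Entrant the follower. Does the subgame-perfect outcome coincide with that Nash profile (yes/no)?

Solve by backward induction (Incumbent leads).
- Soft: Entrant compares -3, -4, 1 and picks Z; Incumbent would get -5.
- Moderate: Entrant compares 8, 2, -9 and picks X; Incumbent would get -1.
- Aggressive: Entrant compares -9, 3, -4 and picks Y; Incumbent would get 4.
Maximizing over -5, -1, 4, Incumbent chooses Aggressive. Subgame-perfect outcome: (Aggressive, Y) with payoffs (4, 3).
For the simultaneous game, intersect best replies.
Incumbent's best replies: X→Moderate; Y→Soft; Z→Aggressive.
Entrant's best replies: Soft→Z; Moderate→X; Aggressive→Y.
Only (Moderate, X) has each player best-responding; Nash payoffs (-1, 8).
Sequential outcome (Aggressive, Y) differs from the Nash profile (Moderate, X).

no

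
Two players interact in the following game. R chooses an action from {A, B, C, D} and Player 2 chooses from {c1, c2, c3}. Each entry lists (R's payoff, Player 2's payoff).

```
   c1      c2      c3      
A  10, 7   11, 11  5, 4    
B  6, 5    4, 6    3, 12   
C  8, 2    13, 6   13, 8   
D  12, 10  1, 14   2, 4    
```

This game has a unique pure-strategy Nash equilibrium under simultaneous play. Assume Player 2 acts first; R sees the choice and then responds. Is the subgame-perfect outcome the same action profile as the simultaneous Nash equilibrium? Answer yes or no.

Solve by backward induction (Player 2 leads).
- c1: R compares 10, 6, 8, 12 and picks D; Player 2 would get 10.
- c2: R compares 11, 4, 13, 1 and picks C; Player 2 would get 6.
- c3: R compares 5, 3, 13, 2 and picks C; Player 2 would get 8.
Maximizing over 10, 6, 8, Player 2 chooses c1. Subgame-perfect outcome: (D, c1) with payoffs (12, 10).
Under simultaneous play:
R's best replies: c1→D; c2→C; c3→C.
Player 2's best replies: A→c2; B→c3; C→c3; D→c2.
The unique mutual best reply is (C, c3), giving (13, 8).
Sequential outcome (D, c1) differs from the Nash profile (C, c3).

no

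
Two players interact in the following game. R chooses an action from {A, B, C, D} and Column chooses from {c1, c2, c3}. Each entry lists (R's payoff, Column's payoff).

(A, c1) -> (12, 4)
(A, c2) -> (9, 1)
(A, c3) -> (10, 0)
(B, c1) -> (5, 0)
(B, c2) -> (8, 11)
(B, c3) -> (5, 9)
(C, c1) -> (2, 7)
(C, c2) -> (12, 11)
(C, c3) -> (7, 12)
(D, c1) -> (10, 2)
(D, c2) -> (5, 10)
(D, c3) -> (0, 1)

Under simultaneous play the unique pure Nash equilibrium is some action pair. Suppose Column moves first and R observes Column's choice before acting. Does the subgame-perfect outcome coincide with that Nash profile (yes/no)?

no

Backward induction with Column moving first.
- c1: BR = A, leader payoff 4.
- c2: BR = C, leader payoff 11.
- c3: BR = A, leader payoff 0.
Among 4, 11, 0, the best is 11 at c2. Subgame-perfect outcome: (C, c2) with payoffs (12, 11).
For the simultaneous game, intersect best replies.
R's best replies: c1→A; c2→C; c3→A.
Column's best replies: A→c1; B→c2; C→c3; D→c2.
The unique mutual best reply is (A, c1), giving (12, 4).
Sequential outcome (C, c2) differs from the Nash profile (A, c1).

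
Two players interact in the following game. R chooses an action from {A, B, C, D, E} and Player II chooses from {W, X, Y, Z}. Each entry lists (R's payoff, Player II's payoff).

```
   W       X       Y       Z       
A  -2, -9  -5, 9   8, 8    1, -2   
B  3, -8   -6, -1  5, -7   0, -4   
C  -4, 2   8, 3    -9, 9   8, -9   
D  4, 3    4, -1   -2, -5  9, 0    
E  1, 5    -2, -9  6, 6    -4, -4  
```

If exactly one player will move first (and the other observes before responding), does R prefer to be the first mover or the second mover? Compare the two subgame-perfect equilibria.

second

If R leads: Player II's best replies are A→X, B→X, C→Y, D→W, E→Y; R's induced payoffs -5, -6, -9, 4, 6; outcome (E, Y), payoffs (6, 6).
If Player II leads: R's best replies are W→D, X→C, Y→A, Z→D; Player II's induced payoffs 3, 3, 8, 0; outcome (A, Y), payoffs (8, 8).
R gets 6 moving first and 8 moving second, so R prefers to move second.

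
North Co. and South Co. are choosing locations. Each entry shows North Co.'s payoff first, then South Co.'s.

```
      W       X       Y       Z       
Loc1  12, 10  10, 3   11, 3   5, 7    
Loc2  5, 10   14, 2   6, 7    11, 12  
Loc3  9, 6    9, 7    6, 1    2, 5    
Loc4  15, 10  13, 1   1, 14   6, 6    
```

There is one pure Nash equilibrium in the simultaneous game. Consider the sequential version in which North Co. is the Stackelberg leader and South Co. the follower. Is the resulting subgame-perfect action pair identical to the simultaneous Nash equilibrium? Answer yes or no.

South Co. best-responds to each possible North Co. move:
- Loc1: BR = W, leader payoff 12.
- Loc2: BR = Z, leader payoff 11.
- Loc3: BR = X, leader payoff 9.
- Loc4: BR = Y, leader payoff 1.
Among 12, 11, 9, 1, the best is 12 at Loc1. Subgame-perfect outcome: (Loc1, W) with payoffs (12, 10).
For the simultaneous game, intersect best replies.
North Co.'s best replies: W→Loc4; X→Loc2; Y→Loc1; Z→Loc2.
South Co.'s best replies: Loc1→W; Loc2→Z; Loc3→X; Loc4→Y.
Only (Loc2, Z) has each player best-responding; Nash payoffs (11, 12).
Sequential outcome (Loc1, W) differs from the Nash profile (Loc2, Z).

no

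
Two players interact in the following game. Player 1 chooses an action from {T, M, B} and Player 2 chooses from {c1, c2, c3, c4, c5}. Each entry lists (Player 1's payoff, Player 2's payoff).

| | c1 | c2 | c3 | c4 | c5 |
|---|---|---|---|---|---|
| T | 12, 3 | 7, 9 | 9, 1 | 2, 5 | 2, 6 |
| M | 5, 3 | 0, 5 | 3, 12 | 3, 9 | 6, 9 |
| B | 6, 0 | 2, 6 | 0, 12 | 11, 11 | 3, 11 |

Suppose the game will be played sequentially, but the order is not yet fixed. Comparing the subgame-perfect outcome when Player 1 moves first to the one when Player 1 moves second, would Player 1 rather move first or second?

If Player 1 leads: Player 2's best replies are T→c2, M→c3, B→c3; Player 1's induced payoffs 7, 3, 0; outcome (T, c2), payoffs (7, 9).
If Player 2 leads: Player 1's best replies are c1→T, c2→T, c3→T, c4→B, c5→M; Player 2's induced payoffs 3, 9, 1, 11, 9; outcome (B, c4), payoffs (11, 11).
Player 1 gets 7 moving first and 11 moving second, so Player 1 prefers to move second.

second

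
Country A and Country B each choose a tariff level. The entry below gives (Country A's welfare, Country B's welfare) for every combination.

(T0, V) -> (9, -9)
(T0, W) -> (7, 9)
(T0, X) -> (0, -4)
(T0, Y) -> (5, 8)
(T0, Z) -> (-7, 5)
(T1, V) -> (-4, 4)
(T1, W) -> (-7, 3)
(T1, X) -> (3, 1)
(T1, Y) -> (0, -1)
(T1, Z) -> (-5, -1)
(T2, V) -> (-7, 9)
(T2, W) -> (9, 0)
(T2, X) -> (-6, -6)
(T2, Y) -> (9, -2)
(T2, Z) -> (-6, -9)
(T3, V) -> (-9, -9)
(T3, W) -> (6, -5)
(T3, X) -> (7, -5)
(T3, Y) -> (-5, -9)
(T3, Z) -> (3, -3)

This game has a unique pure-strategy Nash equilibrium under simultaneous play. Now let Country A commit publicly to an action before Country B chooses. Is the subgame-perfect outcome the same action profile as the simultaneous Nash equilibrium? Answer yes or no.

Solve by backward induction (Country A leads).
- T0: Country B compares -9, 9, -4, 8, 5 and picks W; Country A would get 7.
- T1: Country B compares 4, 3, 1, -1, -1 and picks V; Country A would get -4.
- T2: Country B compares 9, 0, -6, -2, -9 and picks V; Country A would get -7.
- T3: Country B compares -9, -5, -5, -9, -3 and picks Z; Country A would get 3.
Country A's induced payoffs are 7, -4, -7, 3, so Country A commits to T0. Subgame-perfect outcome: (T0, W) with payoffs (7, 9).
Under simultaneous play:
Country A's best replies: V→T0; W→T2; X→T3; Y→T2; Z→T3.
Country B's best replies: T0→W; T1→V; T2→V; T3→Z.
The unique mutual best reply is (T3, Z), giving (3, -3).
Sequential outcome (T0, W) differs from the Nash profile (T3, Z).

no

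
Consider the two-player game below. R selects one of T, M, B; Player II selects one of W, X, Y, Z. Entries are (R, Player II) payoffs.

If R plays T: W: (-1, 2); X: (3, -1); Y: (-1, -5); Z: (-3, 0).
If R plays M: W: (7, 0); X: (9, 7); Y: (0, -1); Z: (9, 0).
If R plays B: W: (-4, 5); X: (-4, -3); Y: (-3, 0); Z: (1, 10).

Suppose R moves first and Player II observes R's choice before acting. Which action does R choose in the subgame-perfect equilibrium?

Player II best-responds to each possible R move:
- T → Player II plays W (best of 2, -1, -5, 0); R gets -1.
- M → Player II plays X (best of 0, 7, -1, 0); R gets 9.
- B → Player II plays Z (best of 5, -3, 0, 10); R gets 1.
Among -1, 9, 1, the best is 9 at M. Subgame-perfect outcome: (M, X) with payoffs (9, 7).

M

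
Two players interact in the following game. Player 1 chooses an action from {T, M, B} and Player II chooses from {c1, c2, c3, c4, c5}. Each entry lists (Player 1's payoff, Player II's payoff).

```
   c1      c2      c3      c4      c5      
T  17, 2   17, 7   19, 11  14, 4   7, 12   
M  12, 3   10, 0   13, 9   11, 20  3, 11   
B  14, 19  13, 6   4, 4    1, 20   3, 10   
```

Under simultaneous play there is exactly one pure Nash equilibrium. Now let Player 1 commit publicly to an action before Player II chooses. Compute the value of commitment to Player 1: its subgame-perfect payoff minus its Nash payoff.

4

Player II best-responds to each possible Player 1 move:
- T → Player II plays c5 (best of 2, 7, 11, 4, 12); Player 1 gets 7.
- M → Player II plays c4 (best of 3, 0, 9, 20, 11); Player 1 gets 11.
- B → Player II plays c4 (best of 19, 6, 4, 20, 10); Player 1 gets 1.
Among 7, 11, 1, the best is 11 at M. Subgame-perfect outcome: (M, c4) with payoffs (11, 20).
Now find the simultaneous Nash equilibrium.
Player 1's best replies: c1→T; c2→T; c3→T; c4→T; c5→T.
Player II's best replies: T→c5; M→c4; B→c4.
Only (T, c5) has each player best-responding; Nash payoffs (7, 12).
Player 1's commitment gain: 11 − 7 = 4.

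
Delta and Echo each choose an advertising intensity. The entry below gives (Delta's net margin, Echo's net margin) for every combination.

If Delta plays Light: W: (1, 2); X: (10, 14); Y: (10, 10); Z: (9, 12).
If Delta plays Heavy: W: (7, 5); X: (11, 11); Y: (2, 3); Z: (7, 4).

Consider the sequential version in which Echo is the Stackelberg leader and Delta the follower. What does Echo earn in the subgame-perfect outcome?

12

Delta best-responds to each possible Echo move:
- W → Delta plays Heavy (best of 1, 7); Echo gets 5.
- X → Delta plays Heavy (best of 10, 11); Echo gets 11.
- Y → Delta plays Light (best of 10, 2); Echo gets 10.
- Z → Delta plays Light (best of 9, 7); Echo gets 12.
Maximizing over 5, 11, 10, 12, Echo chooses Z. Subgame-perfect outcome: (Light, Z) with payoffs (9, 12).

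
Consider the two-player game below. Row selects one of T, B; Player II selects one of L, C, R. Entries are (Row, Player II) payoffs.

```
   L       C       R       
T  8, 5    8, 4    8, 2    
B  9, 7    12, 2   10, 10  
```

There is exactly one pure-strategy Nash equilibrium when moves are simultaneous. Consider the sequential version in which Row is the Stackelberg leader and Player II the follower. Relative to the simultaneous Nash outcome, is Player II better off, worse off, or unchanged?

Work backward from Player II's decision.
- T: BR = L, leader payoff 8.
- B: BR = R, leader payoff 10.
Among 8, 10, the best is 10 at B. Subgame-perfect outcome: (B, R) with payoffs (10, 10).
For the simultaneous game, intersect best replies.
Row's best replies: L→B; C→B; R→B.
Player II's best replies: T→L; B→R.
The unique mutual best reply is (B, R), giving (10, 10).
Player II earns 10 sequentially versus 10 at the Nash outcome: unchanged.

unchanged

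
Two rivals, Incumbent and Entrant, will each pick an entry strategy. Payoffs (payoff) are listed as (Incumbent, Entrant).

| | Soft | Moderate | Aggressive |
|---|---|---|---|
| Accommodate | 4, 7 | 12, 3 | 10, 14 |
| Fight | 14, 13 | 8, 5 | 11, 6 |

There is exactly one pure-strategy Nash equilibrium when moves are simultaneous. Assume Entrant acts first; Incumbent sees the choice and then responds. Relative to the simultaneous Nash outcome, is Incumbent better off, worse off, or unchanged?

unchanged

Work backward from Incumbent's decision.
- Soft: Incumbent compares 4, 14 and picks Fight; Entrant would get 13.
- Moderate: Incumbent compares 12, 8 and picks Accommodate; Entrant would get 3.
- Aggressive: Incumbent compares 10, 11 and picks Fight; Entrant would get 6.
Maximizing over 13, 3, 6, Entrant chooses Soft. Subgame-perfect outcome: (Fight, Soft) with payoffs (14, 13).
Under simultaneous play:
Incumbent's best replies: Soft→Fight; Moderate→Accommodate; Aggressive→Fight.
Entrant's best replies: Accommodate→Aggressive; Fight→Soft.
Only (Fight, Soft) has each player best-responding; Nash payoffs (14, 13).
Incumbent earns 14 sequentially versus 14 at the Nash outcome: unchanged.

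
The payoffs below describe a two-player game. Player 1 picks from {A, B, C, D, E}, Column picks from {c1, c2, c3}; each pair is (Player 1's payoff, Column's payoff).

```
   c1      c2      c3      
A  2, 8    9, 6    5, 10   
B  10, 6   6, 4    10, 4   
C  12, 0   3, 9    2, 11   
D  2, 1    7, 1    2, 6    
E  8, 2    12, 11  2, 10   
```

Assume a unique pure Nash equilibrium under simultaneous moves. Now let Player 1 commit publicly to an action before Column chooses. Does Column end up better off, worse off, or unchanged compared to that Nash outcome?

Work backward from Column's decision.
- A: Column compares 8, 6, 10 and picks c3; Player 1 would get 5.
- B: Column compares 6, 4, 4 and picks c1; Player 1 would get 10.
- C: Column compares 0, 9, 11 and picks c3; Player 1 would get 2.
- D: Column compares 1, 1, 6 and picks c3; Player 1 would get 2.
- E: Column compares 2, 11, 10 and picks c2; Player 1 would get 12.
Among 5, 10, 2, 2, 12, the best is 12 at E. Subgame-perfect outcome: (E, c2) with payoffs (12, 11).
Under simultaneous play:
Player 1's best replies: c1→C; c2→E; c3→B.
Column's best replies: A→c3; B→c1; C→c3; D→c3; E→c2.
The unique mutual best reply is (E, c2), giving (12, 11).
Column earns 11 sequentially versus 11 at the Nash outcome: unchanged.

unchanged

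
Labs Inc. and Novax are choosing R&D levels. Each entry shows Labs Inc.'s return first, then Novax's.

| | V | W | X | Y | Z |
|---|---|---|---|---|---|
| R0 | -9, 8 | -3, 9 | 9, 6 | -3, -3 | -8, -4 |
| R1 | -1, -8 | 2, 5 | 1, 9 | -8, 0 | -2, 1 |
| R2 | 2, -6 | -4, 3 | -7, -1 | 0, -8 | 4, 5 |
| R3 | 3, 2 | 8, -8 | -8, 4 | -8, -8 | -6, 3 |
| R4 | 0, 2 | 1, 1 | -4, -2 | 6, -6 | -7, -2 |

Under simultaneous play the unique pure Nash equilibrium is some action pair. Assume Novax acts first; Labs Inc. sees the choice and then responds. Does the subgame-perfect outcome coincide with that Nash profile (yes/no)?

Solve by backward induction (Novax leads).
- V → Labs Inc. plays R3 (best of -9, -1, 2, 3, 0); Novax gets 2.
- W → Labs Inc. plays R3 (best of -3, 2, -4, 8, 1); Novax gets -8.
- X → Labs Inc. plays R0 (best of 9, 1, -7, -8, -4); Novax gets 6.
- Y → Labs Inc. plays R4 (best of -3, -8, 0, -8, 6); Novax gets -6.
- Z → Labs Inc. plays R2 (best of -8, -2, 4, -6, -7); Novax gets 5.
Maximizing over 2, -8, 6, -6, 5, Novax chooses X. Subgame-perfect outcome: (R0, X) with payoffs (9, 6).
Under simultaneous play:
Labs Inc.'s best replies: V→R3; W→R3; X→R0; Y→R4; Z→R2.
Novax's best replies: R0→W; R1→X; R2→Z; R3→X; R4→V.
Only (R2, Z) has each player best-responding; Nash payoffs (4, 5).
Sequential outcome (R0, X) differs from the Nash profile (R2, Z).

no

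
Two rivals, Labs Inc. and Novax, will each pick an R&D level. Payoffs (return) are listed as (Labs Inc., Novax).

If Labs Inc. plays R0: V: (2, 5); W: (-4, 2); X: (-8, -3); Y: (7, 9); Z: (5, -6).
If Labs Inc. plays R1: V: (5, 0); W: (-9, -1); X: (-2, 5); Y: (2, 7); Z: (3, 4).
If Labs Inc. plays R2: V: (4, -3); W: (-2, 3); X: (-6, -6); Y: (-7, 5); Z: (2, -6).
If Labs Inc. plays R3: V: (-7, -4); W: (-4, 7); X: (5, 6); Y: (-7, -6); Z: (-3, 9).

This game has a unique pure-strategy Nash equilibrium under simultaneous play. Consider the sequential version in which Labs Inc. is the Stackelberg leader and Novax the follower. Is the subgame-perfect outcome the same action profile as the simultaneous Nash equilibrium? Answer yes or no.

yes

Backward induction with Labs Inc. moving first.
- R0: BR = Y, leader payoff 7.
- R1: BR = Y, leader payoff 2.
- R2: BR = Y, leader payoff -7.
- R3: BR = Z, leader payoff -3.
Maximizing over 7, 2, -7, -3, Labs Inc. chooses R0. Subgame-perfect outcome: (R0, Y) with payoffs (7, 9).
Now find the simultaneous Nash equilibrium.
Labs Inc.'s best replies: V→R1; W→R2; X→R3; Y→R0; Z→R0.
Novax's best replies: R0→Y; R1→Y; R2→Y; R3→Z.
The unique mutual best reply is (R0, Y), giving (7, 9).
Sequential outcome (R0, Y) coincides with the Nash profile (R0, Y).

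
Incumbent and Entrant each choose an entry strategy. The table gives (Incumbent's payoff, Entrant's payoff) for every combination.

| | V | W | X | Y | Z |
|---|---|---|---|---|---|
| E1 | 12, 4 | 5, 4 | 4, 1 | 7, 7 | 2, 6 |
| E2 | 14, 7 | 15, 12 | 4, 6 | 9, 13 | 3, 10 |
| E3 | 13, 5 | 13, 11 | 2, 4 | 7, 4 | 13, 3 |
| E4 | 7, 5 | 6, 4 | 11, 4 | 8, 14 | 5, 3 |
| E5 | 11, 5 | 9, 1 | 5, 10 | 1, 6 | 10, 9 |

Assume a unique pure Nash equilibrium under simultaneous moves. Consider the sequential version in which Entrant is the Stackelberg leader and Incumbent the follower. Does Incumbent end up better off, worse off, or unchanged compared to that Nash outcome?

Solve by backward induction (Entrant leads).
- V → Incumbent plays E2 (best of 12, 14, 13, 7, 11); Entrant gets 7.
- W → Incumbent plays E2 (best of 5, 15, 13, 6, 9); Entrant gets 12.
- X → Incumbent plays E4 (best of 4, 4, 2, 11, 5); Entrant gets 4.
- Y → Incumbent plays E2 (best of 7, 9, 7, 8, 1); Entrant gets 13.
- Z → Incumbent plays E3 (best of 2, 3, 13, 5, 10); Entrant gets 3.
Maximizing over 7, 12, 4, 13, 3, Entrant chooses Y. Subgame-perfect outcome: (E2, Y) with payoffs (9, 13).
Under simultaneous play:
Incumbent's best replies: V→E2; W→E2; X→E4; Y→E2; Z→E3.
Entrant's best replies: E1→Y; E2→Y; E3→W; E4→Y; E5→X.
The unique mutual best reply is (E2, Y), giving (9, 13).
Incumbent earns 9 sequentially versus 9 at the Nash outcome: unchanged.

unchanged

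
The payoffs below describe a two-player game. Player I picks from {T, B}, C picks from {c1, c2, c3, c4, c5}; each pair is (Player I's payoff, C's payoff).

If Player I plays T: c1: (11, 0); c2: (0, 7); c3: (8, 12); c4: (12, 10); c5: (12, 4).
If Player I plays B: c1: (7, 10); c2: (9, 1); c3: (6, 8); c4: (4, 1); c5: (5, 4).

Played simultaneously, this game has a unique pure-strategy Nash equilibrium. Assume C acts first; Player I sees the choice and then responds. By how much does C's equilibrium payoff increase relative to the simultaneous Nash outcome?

Work backward from Player I's decision.
- c1: BR = T, leader payoff 0.
- c2: BR = B, leader payoff 1.
- c3: BR = T, leader payoff 12.
- c4: BR = T, leader payoff 10.
- c5: BR = T, leader payoff 4.
Among 0, 1, 12, 10, 4, the best is 12 at c3. Subgame-perfect outcome: (T, c3) with payoffs (8, 12).
Now find the simultaneous Nash equilibrium.
Player I's best replies: c1→T; c2→B; c3→T; c4→T; c5→T.
C's best replies: T→c3; B→c1.
Only (T, c3) has each player best-responding; Nash payoffs (8, 12).
C's commitment gain: 12 − 12 = 0.

0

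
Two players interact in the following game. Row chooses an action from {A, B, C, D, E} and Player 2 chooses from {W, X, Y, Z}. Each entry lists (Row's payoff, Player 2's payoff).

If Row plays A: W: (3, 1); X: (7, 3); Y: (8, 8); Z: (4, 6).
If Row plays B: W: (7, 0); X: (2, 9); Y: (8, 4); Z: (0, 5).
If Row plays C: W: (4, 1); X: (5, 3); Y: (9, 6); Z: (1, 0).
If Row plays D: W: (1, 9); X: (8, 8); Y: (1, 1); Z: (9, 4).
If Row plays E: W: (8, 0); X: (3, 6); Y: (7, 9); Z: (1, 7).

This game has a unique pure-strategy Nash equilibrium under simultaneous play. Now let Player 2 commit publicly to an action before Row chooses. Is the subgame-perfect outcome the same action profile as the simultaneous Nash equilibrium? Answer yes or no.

no

Work backward from Row's decision.
- W: BR = E, leader payoff 0.
- X: BR = D, leader payoff 8.
- Y: BR = C, leader payoff 6.
- Z: BR = D, leader payoff 4.
Player 2's induced payoffs are 0, 8, 6, 4, so Player 2 commits to X. Subgame-perfect outcome: (D, X) with payoffs (8, 8).
Under simultaneous play:
Row's best replies: W→E; X→D; Y→C; Z→D.
Player 2's best replies: A→Y; B→X; C→Y; D→W; E→Y.
The unique mutual best reply is (C, Y), giving (9, 6).
Sequential outcome (D, X) differs from the Nash profile (C, Y).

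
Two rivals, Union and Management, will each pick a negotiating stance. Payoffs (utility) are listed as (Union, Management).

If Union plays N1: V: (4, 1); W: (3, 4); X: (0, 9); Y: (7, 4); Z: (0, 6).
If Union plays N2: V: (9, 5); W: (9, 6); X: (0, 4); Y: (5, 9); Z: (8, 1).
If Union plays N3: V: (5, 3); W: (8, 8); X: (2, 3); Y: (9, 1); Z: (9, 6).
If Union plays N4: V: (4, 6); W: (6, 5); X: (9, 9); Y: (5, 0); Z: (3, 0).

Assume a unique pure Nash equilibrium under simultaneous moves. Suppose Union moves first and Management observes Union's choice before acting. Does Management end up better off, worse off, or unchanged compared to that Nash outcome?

unchanged

Management best-responds to each possible Union move:
- N1: Management compares 1, 4, 9, 4, 6 and picks X; Union would get 0.
- N2: Management compares 5, 6, 4, 9, 1 and picks Y; Union would get 5.
- N3: Management compares 3, 8, 3, 1, 6 and picks W; Union would get 8.
- N4: Management compares 6, 5, 9, 0, 0 and picks X; Union would get 9.
Among 0, 5, 8, 9, the best is 9 at N4. Subgame-perfect outcome: (N4, X) with payoffs (9, 9).
Now find the simultaneous Nash equilibrium.
Union's best replies: V→N2; W→N2; X→N4; Y→N3; Z→N3.
Management's best replies: N1→X; N2→Y; N3→W; N4→X.
Only (N4, X) has each player best-responding; Nash payoffs (9, 9).
Management earns 9 sequentially versus 9 at the Nash outcome: unchanged.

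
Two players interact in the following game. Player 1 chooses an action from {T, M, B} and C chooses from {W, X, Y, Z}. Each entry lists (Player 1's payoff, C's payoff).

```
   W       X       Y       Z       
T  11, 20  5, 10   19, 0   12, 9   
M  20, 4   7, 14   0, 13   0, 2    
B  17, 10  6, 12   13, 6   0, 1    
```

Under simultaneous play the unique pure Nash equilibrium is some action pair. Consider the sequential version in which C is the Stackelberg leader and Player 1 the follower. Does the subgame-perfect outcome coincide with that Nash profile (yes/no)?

Backward induction with C moving first.
- W: BR = M, leader payoff 4.
- X: BR = M, leader payoff 14.
- Y: BR = T, leader payoff 0.
- Z: BR = T, leader payoff 9.
Maximizing over 4, 14, 0, 9, C chooses X. Subgame-perfect outcome: (M, X) with payoffs (7, 14).
Under simultaneous play:
Player 1's best replies: W→M; X→M; Y→T; Z→T.
C's best replies: T→W; M→X; B→X.
The unique mutual best reply is (M, X), giving (7, 14).
Sequential outcome (M, X) coincides with the Nash profile (M, X).

yes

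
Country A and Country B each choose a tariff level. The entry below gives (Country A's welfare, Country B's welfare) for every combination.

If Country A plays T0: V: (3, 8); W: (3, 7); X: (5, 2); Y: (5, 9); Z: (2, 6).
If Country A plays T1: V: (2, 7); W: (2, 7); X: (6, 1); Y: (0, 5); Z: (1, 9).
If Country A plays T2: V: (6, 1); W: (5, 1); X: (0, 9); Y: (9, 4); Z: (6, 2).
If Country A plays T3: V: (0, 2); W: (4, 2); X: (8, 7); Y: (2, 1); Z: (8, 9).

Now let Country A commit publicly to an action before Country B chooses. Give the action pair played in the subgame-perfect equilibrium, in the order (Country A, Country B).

(T3, Z)

Country B best-responds to each possible Country A move:
- T0: Country B compares 8, 7, 2, 9, 6 and picks Y; Country A would get 5.
- T1: Country B compares 7, 7, 1, 5, 9 and picks Z; Country A would get 1.
- T2: Country B compares 1, 1, 9, 4, 2 and picks X; Country A would get 0.
- T3: Country B compares 2, 2, 7, 1, 9 and picks Z; Country A would get 8.
Country A's induced payoffs are 5, 1, 0, 8, so Country A commits to T3. Subgame-perfect outcome: (T3, Z) with payoffs (8, 9).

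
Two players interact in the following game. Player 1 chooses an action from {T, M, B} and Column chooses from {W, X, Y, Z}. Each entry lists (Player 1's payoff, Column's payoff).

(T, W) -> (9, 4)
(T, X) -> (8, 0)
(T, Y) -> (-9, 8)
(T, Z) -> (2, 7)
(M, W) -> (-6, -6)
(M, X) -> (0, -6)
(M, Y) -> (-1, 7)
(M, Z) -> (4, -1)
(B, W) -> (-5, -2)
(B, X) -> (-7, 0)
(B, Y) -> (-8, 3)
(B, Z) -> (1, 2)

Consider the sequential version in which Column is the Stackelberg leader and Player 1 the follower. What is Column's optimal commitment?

Player 1 best-responds to each possible Column move:
- W: BR = T, leader payoff 4.
- X: BR = T, leader payoff 0.
- Y: BR = M, leader payoff 7.
- Z: BR = M, leader payoff -1.
Maximizing over 4, 0, 7, -1, Column chooses Y. Subgame-perfect outcome: (M, Y) with payoffs (-1, 7).

Y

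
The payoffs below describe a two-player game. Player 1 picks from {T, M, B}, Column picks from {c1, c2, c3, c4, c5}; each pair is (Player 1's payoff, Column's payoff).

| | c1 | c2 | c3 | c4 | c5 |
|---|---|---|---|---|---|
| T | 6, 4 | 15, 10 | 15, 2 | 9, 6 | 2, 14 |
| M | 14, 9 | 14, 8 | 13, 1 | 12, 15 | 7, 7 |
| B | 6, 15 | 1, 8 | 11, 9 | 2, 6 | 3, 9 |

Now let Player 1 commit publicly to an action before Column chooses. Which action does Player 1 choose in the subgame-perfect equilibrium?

M

Solve by backward induction (Player 1 leads).
- T: Column compares 4, 10, 2, 6, 14 and picks c5; Player 1 would get 2.
- M: Column compares 9, 8, 1, 15, 7 and picks c4; Player 1 would get 12.
- B: Column compares 15, 8, 9, 6, 9 and picks c1; Player 1 would get 6.
Among 2, 12, 6, the best is 12 at M. Subgame-perfect outcome: (M, c4) with payoffs (12, 15).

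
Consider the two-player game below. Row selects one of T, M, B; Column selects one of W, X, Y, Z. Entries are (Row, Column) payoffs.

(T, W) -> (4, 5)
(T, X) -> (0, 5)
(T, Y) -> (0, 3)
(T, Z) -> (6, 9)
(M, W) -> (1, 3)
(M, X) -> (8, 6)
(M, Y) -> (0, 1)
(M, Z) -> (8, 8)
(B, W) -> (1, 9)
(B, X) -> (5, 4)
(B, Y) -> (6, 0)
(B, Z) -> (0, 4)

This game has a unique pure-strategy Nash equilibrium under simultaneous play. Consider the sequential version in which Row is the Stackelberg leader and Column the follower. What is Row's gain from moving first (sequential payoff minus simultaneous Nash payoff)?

0

Column best-responds to each possible Row move:
- T → Column plays Z (best of 5, 5, 3, 9); Row gets 6.
- M → Column plays Z (best of 3, 6, 1, 8); Row gets 8.
- B → Column plays W (best of 9, 4, 0, 4); Row gets 1.
Among 6, 8, 1, the best is 8 at M. Subgame-perfect outcome: (M, Z) with payoffs (8, 8).
Now find the simultaneous Nash equilibrium.
Row's best replies: W→T; X→M; Y→B; Z→M.
Column's best replies: T→Z; M→Z; B→W.
The unique mutual best reply is (M, Z), giving (8, 8).
Row's commitment gain: 8 − 8 = 0.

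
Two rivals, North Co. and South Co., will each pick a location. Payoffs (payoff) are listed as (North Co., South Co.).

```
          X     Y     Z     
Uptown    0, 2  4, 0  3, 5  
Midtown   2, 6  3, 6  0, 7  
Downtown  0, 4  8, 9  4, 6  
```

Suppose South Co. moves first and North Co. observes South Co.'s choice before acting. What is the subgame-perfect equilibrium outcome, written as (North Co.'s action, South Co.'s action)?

(Downtown, Y)

Work backward from North Co.'s decision.
- X: North Co. compares 0, 2, 0 and picks Midtown; South Co. would get 6.
- Y: North Co. compares 4, 3, 8 and picks Downtown; South Co. would get 9.
- Z: North Co. compares 3, 0, 4 and picks Downtown; South Co. would get 6.
South Co.'s induced payoffs are 6, 9, 6, so South Co. commits to Y. Subgame-perfect outcome: (Downtown, Y) with payoffs (8, 9).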